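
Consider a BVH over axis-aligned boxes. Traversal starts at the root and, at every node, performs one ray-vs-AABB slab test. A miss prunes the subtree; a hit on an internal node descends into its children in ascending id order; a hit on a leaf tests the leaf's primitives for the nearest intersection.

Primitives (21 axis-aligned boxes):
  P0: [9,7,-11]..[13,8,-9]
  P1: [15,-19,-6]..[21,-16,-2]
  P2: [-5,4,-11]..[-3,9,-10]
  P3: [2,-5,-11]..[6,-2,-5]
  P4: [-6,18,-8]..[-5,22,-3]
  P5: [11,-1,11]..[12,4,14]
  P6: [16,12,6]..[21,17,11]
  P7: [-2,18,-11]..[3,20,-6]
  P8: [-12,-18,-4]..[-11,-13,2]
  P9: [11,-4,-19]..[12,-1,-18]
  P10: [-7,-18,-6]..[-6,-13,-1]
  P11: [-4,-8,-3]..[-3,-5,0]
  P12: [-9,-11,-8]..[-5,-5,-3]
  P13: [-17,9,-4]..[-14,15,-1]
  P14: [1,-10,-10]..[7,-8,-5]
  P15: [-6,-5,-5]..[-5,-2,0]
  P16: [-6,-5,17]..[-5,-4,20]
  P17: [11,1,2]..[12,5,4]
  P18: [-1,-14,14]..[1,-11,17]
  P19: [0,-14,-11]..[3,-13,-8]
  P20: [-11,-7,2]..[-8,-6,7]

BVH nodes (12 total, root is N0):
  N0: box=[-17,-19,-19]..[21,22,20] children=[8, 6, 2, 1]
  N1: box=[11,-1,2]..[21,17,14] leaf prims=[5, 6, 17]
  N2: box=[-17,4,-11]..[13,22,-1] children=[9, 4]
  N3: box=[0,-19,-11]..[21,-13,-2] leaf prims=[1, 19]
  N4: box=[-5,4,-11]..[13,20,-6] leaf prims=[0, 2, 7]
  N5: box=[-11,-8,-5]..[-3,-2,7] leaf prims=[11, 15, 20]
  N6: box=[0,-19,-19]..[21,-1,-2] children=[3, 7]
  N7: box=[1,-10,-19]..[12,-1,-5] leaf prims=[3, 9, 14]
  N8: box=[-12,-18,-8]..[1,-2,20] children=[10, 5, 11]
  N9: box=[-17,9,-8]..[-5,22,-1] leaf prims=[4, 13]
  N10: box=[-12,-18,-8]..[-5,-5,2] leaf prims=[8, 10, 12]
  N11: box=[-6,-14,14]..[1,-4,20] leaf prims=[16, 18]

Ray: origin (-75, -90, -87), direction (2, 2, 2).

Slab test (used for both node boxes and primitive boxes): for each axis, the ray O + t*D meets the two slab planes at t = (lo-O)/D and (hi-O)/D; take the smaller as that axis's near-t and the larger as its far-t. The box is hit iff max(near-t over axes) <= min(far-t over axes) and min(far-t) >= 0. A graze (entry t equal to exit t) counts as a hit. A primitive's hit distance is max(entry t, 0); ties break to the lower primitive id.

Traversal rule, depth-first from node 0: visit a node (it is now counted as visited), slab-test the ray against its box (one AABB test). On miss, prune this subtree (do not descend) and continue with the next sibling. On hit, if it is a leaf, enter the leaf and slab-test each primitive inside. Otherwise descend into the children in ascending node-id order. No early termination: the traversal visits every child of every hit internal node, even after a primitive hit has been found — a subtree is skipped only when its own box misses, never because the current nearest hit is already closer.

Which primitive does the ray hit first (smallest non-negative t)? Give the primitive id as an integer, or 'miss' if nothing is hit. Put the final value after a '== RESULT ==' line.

Traverse from the root:
N0 x:[29,48] y:[71/2,56] z:[34,107/2] -> hit [71/2,48], descend [1, 2, 6, 8]
  N1 x:[43,48] y:[89/2,107/2] z:[89/2,101/2] -> hit [89/2,48] leaf, test {P5(miss), P6(miss), P17(miss)}
  N2 x:[29,44] y:[47,56] z:[38,43] -> miss, prune
  N6 x:[75/2,48] y:[71/2,89/2] z:[34,85/2] -> hit [75/2,85/2], descend [3, 7]
    N3 x:[75/2,48] y:[71/2,77/2] z:[38,85/2] -> hit [38,77/2] leaf, test {P1(miss), P19@t=38}
    N7 x:[38,87/2] y:[40,89/2] z:[34,41] -> hit [40,41] leaf, test {P3(miss), P9(miss), P14@t=40}
  N8 x:[63/2,38] y:[36,44] z:[79/2,107/2] -> miss, prune

Summary -> nodes [0, 1, 2, 6, 3, 7, 8]; box-tests=7; leaf-entries=3; first=P19

== RESULT ==
19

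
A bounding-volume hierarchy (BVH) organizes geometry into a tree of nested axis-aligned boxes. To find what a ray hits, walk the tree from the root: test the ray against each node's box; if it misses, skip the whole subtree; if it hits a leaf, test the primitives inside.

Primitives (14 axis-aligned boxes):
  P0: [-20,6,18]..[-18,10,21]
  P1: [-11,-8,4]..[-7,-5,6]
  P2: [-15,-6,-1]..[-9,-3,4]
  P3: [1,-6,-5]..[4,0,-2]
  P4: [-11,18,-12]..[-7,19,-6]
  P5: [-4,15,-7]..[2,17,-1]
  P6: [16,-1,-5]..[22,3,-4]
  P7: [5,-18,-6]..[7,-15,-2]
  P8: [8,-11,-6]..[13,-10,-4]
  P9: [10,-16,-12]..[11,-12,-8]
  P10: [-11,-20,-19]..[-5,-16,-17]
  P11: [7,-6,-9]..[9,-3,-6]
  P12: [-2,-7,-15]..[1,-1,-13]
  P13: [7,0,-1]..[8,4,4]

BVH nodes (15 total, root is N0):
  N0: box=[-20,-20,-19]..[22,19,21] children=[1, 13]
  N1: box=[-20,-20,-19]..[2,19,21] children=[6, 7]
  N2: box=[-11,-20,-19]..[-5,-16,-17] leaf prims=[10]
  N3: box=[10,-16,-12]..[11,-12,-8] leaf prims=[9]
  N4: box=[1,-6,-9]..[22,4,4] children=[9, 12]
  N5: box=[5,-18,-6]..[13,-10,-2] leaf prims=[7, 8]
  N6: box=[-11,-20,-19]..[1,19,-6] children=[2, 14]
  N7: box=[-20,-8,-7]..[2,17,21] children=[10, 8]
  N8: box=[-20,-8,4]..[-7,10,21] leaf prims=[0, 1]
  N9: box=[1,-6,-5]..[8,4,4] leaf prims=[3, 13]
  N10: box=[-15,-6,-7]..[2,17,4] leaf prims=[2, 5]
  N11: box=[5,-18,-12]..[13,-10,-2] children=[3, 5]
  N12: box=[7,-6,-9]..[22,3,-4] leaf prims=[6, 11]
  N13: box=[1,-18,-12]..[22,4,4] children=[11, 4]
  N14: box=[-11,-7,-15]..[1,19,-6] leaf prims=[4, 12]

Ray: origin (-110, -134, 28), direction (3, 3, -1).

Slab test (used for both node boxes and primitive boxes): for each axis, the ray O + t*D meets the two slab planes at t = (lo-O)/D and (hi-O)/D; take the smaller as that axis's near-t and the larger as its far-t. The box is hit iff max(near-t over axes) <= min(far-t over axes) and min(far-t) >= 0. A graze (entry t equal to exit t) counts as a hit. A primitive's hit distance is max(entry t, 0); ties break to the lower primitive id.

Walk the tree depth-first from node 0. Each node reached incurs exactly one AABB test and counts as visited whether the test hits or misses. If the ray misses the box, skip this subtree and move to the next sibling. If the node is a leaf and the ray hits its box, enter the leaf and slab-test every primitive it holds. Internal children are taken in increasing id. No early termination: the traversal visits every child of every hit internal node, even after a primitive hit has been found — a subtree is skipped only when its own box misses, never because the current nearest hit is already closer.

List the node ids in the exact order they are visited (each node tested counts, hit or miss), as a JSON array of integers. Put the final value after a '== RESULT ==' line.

Walk:
N0 x:[30,44] y:[38,51] z:[7,47] -> hit [38,44], descend [1, 13]
  N1 x:[30,112/3] y:[38,51] z:[7,47] -> miss, prune
  N13 x:[37,44] y:[116/3,46] z:[24,40] -> hit [116/3,40], descend [4, 11]
    N4 x:[37,44] y:[128/3,46] z:[24,37] -> miss, prune
    N11 x:[115/3,41] y:[116/3,124/3] z:[30,40] -> hit [116/3,40], descend [3, 5]
      N3 x:[40,121/3] y:[118/3,122/3] z:[36,40] -> hit [40,40] leaf, test {P9@t=40}
      N5 x:[115/3,41] y:[116/3,124/3] z:[30,34] -> miss, prune

Summary -> nodes [0, 1, 13, 4, 11, 3, 5]; box-tests=7; leaf-entries=1; first=P9

== RESULT ==
[0, 1, 13, 4, 11, 3, 5]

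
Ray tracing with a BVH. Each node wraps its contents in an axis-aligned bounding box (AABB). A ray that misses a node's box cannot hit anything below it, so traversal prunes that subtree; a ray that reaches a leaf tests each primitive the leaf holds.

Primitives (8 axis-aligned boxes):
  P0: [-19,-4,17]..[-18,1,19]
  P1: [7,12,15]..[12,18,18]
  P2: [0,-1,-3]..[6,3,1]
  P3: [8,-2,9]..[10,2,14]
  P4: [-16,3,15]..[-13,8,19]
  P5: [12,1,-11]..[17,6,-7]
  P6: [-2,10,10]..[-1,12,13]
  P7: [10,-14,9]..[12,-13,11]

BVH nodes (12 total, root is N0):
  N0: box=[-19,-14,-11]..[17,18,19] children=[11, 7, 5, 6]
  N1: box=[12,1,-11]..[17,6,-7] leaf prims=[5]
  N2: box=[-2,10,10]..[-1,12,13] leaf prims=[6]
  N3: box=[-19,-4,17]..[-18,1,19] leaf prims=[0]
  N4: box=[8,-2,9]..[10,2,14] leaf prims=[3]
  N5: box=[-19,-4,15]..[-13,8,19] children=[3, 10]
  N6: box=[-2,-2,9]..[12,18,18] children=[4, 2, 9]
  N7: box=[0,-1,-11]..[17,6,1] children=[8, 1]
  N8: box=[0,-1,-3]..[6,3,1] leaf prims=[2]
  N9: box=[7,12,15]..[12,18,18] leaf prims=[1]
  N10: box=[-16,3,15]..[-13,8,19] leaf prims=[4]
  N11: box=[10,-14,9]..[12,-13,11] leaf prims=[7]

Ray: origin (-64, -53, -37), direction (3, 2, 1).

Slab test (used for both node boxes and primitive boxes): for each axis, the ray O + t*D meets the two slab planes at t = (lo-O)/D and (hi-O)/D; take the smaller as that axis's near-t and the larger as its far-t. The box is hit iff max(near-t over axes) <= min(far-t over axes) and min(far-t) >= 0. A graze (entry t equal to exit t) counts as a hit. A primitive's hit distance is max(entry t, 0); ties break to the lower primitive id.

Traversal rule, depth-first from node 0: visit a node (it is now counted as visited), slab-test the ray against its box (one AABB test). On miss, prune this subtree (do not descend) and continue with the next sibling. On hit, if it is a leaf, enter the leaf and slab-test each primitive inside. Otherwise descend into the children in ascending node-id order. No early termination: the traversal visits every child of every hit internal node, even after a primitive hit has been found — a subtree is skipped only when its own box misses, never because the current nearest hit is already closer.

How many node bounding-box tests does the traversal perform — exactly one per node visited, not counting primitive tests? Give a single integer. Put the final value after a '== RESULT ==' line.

Trace the traversal:
N0 x:[15,27] y:[39/2,71/2] z:[26,56] -> hit [26,27], descend [5, 6, 7, 11]
  N5 x:[15,17] y:[49/2,61/2] z:[52,56] -> miss, prune
  N6 x:[62/3,76/3] y:[51/2,71/2] z:[46,55] -> miss, prune
  N7 x:[64/3,27] y:[26,59/2] z:[26,38] -> hit [26,27], descend [1, 8]
    N1 x:[76/3,27] y:[27,59/2] z:[26,30] -> hit [27,27] leaf, test {P5@t=27}
    N8 x:[64/3,70/3] y:[26,28] z:[34,38] -> miss, prune
  N11 x:[74/3,76/3] y:[39/2,20] z:[46,48] -> miss, prune

Summary -> nodes [0, 5, 6, 7, 1, 8, 11]; box-tests=7; leaf-entries=1; first=P5

== RESULT ==
7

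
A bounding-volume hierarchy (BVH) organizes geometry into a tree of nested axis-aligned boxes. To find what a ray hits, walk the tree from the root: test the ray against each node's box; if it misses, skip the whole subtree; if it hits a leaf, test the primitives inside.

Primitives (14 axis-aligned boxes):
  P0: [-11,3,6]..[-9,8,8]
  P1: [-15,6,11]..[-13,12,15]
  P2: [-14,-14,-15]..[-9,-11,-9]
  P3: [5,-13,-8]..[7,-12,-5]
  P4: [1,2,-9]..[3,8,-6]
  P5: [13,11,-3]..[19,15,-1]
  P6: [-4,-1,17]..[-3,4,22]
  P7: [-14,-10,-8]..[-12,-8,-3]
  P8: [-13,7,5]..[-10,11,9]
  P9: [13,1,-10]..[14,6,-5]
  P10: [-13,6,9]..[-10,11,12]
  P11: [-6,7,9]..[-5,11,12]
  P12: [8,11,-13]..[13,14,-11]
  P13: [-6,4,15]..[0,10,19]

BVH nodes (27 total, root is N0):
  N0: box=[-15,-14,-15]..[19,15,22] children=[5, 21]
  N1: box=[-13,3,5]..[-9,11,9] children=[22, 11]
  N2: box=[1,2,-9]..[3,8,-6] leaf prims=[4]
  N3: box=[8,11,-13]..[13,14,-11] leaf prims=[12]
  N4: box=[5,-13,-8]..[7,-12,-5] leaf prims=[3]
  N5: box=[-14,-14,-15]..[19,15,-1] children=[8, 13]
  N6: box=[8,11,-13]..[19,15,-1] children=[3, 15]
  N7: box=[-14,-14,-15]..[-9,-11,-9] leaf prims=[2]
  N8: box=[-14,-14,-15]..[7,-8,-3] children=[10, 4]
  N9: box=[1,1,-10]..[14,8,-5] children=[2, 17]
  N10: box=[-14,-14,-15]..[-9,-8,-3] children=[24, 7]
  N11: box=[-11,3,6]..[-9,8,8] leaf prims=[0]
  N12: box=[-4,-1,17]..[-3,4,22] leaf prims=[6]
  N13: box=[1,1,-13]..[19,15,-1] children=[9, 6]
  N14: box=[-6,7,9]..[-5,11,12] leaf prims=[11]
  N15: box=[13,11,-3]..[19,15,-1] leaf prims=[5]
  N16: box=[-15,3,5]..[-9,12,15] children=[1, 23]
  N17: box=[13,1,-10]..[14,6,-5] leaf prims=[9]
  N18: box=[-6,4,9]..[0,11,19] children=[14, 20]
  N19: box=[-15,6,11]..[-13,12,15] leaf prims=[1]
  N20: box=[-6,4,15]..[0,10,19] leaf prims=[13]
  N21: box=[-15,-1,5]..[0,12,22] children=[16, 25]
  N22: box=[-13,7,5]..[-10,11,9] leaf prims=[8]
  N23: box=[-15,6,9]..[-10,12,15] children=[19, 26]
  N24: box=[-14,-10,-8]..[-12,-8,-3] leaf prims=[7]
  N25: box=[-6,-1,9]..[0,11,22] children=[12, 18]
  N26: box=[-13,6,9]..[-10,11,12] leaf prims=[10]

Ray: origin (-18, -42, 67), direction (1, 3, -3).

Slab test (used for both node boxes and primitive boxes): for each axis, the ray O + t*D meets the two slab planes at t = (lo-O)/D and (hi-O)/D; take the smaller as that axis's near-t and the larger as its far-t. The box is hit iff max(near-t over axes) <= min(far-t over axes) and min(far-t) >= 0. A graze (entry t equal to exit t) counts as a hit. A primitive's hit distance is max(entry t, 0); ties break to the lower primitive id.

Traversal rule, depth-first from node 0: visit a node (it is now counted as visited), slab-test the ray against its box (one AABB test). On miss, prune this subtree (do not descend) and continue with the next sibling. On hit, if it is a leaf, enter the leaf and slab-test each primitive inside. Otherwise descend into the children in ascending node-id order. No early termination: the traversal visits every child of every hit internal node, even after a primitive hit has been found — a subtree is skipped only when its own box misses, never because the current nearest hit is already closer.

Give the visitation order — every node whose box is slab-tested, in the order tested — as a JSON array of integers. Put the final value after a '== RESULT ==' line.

Walk:
N0 x:[3,37] y:[28/3,19] z:[15,82/3] -> hit [15,19], descend [5, 21]
  N5 x:[4,37] y:[28/3,19] z:[68/3,82/3] -> miss, prune
  N21 x:[3,18] y:[41/3,18] z:[15,62/3] -> hit [15,18], descend [16, 25]
    N16 x:[3,9] y:[15,18] z:[52/3,62/3] -> miss, prune
    N25 x:[12,18] y:[41/3,53/3] z:[15,58/3] -> hit [15,53/3], descend [12, 18]
      N12 x:[14,15] y:[41/3,46/3] z:[15,50/3] -> hit [15,15] leaf, test {P6@t=15}
      N18 x:[12,18] y:[46/3,53/3] z:[16,58/3] -> hit [16,53/3], descend [14, 20]
        N14 x:[12,13] y:[49/3,53/3] z:[55/3,58/3] -> miss, prune
        N20 x:[12,18] y:[46/3,52/3] z:[16,52/3] -> hit [16,52/3] leaf, test {P13@t=16}

Visited [0, 5, 21, 16, 25, 12, 18, 14, 20]. Tests: 9 box, 2 leaf. Nearest: P6.

== RESULT ==
[0, 5, 21, 16, 25, 12, 18, 14, 20]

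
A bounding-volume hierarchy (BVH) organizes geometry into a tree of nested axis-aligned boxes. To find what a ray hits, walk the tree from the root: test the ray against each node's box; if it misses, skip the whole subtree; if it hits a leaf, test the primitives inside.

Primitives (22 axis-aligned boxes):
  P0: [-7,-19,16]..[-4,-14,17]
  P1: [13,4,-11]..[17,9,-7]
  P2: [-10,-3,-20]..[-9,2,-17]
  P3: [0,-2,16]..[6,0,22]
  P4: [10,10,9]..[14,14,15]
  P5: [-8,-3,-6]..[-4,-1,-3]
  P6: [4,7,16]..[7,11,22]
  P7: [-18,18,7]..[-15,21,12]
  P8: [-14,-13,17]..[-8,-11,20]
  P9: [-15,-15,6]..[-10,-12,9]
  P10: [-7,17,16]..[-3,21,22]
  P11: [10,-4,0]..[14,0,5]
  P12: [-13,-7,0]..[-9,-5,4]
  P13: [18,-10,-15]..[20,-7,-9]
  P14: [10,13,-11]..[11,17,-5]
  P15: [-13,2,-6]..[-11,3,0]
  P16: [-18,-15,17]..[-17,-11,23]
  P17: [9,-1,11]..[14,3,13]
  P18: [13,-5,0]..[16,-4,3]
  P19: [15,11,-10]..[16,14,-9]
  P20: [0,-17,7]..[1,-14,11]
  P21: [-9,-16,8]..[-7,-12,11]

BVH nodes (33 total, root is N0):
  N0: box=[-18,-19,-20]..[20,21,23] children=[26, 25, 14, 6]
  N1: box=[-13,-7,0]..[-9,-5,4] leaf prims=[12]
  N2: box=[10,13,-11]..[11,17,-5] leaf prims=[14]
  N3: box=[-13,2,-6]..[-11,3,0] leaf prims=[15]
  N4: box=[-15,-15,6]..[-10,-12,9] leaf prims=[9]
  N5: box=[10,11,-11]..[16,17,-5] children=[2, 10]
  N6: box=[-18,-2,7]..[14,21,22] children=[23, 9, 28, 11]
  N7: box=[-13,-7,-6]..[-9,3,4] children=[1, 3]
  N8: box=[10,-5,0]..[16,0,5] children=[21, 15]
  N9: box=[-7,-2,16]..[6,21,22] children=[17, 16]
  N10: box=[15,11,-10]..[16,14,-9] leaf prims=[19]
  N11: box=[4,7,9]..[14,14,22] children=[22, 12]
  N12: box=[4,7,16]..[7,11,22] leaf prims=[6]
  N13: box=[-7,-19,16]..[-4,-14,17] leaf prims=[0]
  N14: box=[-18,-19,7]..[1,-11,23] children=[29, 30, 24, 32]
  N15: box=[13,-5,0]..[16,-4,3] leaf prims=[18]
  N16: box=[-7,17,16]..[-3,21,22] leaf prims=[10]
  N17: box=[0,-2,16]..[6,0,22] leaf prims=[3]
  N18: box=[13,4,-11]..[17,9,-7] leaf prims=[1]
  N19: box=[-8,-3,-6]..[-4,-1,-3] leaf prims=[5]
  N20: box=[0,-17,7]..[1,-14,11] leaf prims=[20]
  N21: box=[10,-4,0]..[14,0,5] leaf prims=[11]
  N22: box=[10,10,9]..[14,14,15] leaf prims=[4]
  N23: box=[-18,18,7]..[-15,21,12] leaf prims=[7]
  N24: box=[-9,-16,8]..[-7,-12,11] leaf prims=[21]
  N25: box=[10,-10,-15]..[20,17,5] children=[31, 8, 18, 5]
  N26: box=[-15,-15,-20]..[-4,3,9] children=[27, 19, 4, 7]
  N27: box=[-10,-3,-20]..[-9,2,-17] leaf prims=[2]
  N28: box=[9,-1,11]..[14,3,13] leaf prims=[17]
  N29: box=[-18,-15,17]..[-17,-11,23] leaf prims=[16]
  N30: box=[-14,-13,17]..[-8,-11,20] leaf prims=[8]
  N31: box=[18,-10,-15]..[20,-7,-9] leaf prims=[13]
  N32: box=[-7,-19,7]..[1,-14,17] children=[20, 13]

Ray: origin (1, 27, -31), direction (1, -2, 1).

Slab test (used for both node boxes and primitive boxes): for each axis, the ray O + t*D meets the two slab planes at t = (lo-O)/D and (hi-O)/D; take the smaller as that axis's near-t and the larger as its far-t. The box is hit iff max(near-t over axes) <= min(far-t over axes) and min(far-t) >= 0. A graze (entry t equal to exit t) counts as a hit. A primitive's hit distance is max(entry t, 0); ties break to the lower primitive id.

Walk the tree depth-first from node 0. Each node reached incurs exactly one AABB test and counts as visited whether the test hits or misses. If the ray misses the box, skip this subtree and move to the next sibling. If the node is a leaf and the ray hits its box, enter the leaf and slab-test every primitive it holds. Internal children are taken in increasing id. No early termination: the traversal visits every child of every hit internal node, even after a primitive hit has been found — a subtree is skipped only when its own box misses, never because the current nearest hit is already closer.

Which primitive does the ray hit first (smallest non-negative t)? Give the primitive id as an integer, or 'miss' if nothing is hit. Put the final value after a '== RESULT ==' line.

Walk:
N0 x:[-19,19] y:[3,23] z:[11,54] -> hit [11,19], descend [6, 14, 25, 26]
  N6 x:[-19,13] y:[3,29/2] z:[38,53] -> miss, prune
  N14 x:[-19,0] y:[19,23] z:[38,54] -> miss, prune
  N25 x:[9,19] y:[5,37/2] z:[16,36] -> hit [16,37/2], descend [5, 8, 18, 31]
    N5 x:[9,15] y:[5,8] z:[20,26] -> miss, prune
    N8 x:[9,15] y:[27/2,16] z:[31,36] -> miss, prune
    N18 x:[12,16] y:[9,23/2] z:[20,24] -> miss, prune
    N31 x:[17,19] y:[17,37/2] z:[16,22] -> hit [17,37/2] leaf, test {P13@t=17}
  N26 x:[-16,-5] y:[12,21] z:[11,40] -> miss, prune

Visited [0, 6, 14, 25, 5, 8, 18, 31, 26]. Tests: 9 box, 1 leaf. Nearest: P13.

== RESULT ==
13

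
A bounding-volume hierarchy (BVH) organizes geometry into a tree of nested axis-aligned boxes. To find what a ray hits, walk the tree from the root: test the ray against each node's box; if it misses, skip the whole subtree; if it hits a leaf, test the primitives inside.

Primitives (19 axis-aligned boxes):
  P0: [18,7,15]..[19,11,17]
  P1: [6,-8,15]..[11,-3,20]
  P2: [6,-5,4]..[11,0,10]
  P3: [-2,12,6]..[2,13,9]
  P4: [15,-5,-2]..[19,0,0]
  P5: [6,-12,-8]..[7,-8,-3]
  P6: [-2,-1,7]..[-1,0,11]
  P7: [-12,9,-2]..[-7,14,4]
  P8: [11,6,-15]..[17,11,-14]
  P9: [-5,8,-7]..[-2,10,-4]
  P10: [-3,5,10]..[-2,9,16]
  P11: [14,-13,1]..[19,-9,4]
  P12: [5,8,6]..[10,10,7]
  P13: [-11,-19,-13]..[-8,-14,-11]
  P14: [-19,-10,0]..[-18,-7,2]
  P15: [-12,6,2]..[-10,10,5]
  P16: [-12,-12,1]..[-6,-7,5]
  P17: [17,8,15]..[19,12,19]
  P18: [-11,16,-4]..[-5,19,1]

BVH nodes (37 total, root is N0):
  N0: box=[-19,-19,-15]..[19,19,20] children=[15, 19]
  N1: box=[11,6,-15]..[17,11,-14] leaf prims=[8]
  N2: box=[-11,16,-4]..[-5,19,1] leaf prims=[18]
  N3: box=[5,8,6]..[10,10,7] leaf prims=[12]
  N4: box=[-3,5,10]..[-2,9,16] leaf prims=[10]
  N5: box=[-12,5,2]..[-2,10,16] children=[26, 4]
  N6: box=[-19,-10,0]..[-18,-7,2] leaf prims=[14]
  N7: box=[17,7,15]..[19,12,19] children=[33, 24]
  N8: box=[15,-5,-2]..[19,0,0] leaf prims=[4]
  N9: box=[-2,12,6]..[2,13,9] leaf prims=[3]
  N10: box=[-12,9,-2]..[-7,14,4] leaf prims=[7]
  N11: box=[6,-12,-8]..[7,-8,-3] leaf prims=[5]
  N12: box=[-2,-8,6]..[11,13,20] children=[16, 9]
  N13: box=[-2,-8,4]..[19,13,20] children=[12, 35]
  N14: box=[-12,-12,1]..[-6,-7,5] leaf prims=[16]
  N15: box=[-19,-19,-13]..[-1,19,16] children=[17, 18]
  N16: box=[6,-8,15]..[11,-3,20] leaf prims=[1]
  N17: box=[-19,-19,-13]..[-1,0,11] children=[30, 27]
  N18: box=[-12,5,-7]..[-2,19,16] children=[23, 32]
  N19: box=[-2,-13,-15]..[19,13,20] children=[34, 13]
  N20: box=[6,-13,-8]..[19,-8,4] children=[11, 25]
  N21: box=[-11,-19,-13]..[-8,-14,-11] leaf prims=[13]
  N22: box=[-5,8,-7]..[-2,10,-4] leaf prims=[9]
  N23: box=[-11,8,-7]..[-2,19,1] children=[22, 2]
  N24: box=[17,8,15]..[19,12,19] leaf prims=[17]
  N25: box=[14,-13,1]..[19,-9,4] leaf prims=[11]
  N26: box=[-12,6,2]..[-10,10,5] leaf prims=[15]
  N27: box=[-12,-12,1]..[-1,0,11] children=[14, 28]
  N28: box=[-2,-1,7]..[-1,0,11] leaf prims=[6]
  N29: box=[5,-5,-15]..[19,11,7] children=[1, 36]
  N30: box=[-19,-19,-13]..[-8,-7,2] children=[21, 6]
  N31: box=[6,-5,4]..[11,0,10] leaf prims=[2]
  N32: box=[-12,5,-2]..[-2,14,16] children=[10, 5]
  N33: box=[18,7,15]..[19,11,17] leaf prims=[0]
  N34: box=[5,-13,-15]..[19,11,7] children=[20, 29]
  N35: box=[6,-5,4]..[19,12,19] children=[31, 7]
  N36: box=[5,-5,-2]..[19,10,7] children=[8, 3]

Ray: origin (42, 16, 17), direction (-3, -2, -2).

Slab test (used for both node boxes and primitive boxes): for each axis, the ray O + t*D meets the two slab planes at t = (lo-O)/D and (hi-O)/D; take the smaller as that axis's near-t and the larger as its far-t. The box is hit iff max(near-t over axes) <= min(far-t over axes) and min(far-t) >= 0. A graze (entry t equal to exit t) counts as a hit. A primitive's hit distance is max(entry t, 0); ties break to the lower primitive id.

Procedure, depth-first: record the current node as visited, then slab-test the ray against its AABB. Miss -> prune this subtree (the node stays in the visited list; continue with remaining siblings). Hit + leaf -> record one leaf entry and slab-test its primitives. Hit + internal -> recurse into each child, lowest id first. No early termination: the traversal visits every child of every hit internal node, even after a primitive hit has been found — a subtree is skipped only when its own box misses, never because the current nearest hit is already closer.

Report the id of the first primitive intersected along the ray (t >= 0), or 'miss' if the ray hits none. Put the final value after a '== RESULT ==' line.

Traverse from the root:
N0 x:[23/3,61/3] y:[-3/2,35/2] z:[-3/2,16] -> hit [23/3,16], descend [15, 19]
  N15 x:[43/3,61/3] y:[-3/2,35/2] z:[1/2,15] -> hit [43/3,15], descend [17, 18]
    N17 x:[43/3,61/3] y:[8,35/2] z:[3,15] -> hit [43/3,15], descend [27, 30]
      N27 x:[43/3,18] y:[8,14] z:[3,8] -> miss, prune
      N30 x:[50/3,61/3] y:[23/2,35/2] z:[15/2,15] -> miss, prune
    N18 x:[44/3,18] y:[-3/2,11/2] z:[1/2,12] -> miss, prune
  N19 x:[23/3,44/3] y:[3/2,29/2] z:[-3/2,16] -> hit [23/3,29/2], descend [13, 34]
    N13 x:[23/3,44/3] y:[3/2,12] z:[-3/2,13/2] -> miss, prune
    N34 x:[23/3,37/3] y:[5/2,29/2] z:[5,16] -> hit [23/3,37/3], descend [20, 29]
      N20 x:[23/3,12] y:[12,29/2] z:[13/2,25/2] -> hit [12,12], descend [11, 25]
        N11 x:[35/3,12] y:[12,14] z:[10,25/2] -> hit [12,12] leaf, test {P5@t=12}
        N25 x:[23/3,28/3] y:[25/2,29/2] z:[13/2,8] -> miss, prune
      N29 x:[23/3,37/3] y:[5/2,21/2] z:[5,16] -> hit [23/3,21/2], descend [1, 36]
        N1 x:[25/3,31/3] y:[5/2,5] z:[31/2,16] -> miss, prune
        N36 x:[23/3,37/3] y:[3,21/2] z:[5,19/2] -> hit [23/3,19/2], descend [3, 8]
          N3 x:[32/3,37/3] y:[3,4] z:[5,11/2] -> miss, prune
          N8 x:[23/3,9] y:[8,21/2] z:[17/2,19/2] -> hit [17/2,9] leaf, test {P4@t=17/2}

Visited [0, 15, 17, 27, 30, 18, 19, 13, 34, 20, 11, 25, 29, 1, 36, 3, 8]. Tests: 17 box, 2 leaf. Nearest: P4.

== RESULT ==
4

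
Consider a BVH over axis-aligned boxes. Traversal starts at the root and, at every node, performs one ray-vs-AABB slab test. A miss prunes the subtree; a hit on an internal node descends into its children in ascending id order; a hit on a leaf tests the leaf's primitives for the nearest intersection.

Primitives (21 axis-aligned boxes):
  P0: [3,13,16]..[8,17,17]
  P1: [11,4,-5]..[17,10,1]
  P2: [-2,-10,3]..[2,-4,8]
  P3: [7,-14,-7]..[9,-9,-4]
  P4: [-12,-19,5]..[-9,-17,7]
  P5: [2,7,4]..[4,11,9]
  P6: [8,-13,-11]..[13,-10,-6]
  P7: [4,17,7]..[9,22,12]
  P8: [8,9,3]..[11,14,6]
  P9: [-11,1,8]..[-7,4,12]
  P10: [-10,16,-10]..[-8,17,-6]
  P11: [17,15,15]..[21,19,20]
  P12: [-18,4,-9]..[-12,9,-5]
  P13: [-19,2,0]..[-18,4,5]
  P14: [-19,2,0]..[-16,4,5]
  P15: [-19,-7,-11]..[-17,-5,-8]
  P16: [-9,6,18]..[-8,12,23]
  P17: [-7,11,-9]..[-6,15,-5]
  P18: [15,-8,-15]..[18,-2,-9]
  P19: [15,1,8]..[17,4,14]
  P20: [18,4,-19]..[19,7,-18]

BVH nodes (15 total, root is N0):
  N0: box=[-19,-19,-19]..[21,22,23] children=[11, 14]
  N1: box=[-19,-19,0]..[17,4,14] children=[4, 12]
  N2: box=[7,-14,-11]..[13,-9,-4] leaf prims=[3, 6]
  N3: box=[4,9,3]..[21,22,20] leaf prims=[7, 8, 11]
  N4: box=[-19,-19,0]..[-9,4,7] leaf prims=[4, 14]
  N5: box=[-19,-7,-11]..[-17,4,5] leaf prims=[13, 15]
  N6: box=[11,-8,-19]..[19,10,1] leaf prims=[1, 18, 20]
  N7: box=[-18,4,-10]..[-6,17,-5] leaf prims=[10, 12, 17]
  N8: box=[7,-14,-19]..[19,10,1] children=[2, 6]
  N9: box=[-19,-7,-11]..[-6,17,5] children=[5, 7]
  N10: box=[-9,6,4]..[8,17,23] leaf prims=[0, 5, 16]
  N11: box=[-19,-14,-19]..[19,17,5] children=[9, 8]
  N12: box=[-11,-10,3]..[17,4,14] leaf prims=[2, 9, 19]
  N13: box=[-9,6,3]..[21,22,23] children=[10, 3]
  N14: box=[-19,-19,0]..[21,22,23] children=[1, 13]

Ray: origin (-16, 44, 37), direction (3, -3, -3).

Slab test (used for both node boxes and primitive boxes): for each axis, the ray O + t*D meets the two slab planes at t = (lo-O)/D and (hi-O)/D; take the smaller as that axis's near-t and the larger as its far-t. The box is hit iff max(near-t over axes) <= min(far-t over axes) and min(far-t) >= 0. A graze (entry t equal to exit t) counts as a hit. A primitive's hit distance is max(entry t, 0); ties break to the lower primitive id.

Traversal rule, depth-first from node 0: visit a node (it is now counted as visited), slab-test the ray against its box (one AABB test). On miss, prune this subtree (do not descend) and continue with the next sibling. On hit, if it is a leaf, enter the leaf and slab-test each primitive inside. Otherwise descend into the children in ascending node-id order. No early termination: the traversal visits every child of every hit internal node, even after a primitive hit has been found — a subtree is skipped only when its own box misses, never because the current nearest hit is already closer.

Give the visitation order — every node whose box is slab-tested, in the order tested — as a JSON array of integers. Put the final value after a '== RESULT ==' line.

Traverse from the root:
N0 x:[-1,37/3] y:[22/3,21] z:[14/3,56/3] -> hit [22/3,37/3], descend [11, 14]
  N11 x:[-1,35/3] y:[9,58/3] z:[32/3,56/3] -> hit [32/3,35/3], descend [8, 9]
    N8 x:[23/3,35/3] y:[34/3,58/3] z:[12,56/3] -> miss, prune
    N9 x:[-1,10/3] y:[9,17] z:[32/3,16] -> miss, prune
  N14 x:[-1,37/3] y:[22/3,21] z:[14/3,37/3] -> hit [22/3,37/3], descend [1, 13]
    N1 x:[-1,11] y:[40/3,21] z:[23/3,37/3] -> miss, prune
    N13 x:[7/3,37/3] y:[22/3,38/3] z:[14/3,34/3] -> hit [22/3,34/3], descend [3, 10]
      N3 x:[20/3,37/3] y:[22/3,35/3] z:[17/3,34/3] -> hit [22/3,34/3] leaf, test {P7@t=25/3, P8(miss), P11(miss)}
      N10 x:[7/3,8] y:[9,38/3] z:[14/3,11] -> miss, prune

Visited [0, 11, 8, 9, 14, 1, 13, 3, 10]. Tests: 9 box, 1 leaf. Nearest: P7.

== RESULT ==
[0, 11, 8, 9, 14, 1, 13, 3, 10]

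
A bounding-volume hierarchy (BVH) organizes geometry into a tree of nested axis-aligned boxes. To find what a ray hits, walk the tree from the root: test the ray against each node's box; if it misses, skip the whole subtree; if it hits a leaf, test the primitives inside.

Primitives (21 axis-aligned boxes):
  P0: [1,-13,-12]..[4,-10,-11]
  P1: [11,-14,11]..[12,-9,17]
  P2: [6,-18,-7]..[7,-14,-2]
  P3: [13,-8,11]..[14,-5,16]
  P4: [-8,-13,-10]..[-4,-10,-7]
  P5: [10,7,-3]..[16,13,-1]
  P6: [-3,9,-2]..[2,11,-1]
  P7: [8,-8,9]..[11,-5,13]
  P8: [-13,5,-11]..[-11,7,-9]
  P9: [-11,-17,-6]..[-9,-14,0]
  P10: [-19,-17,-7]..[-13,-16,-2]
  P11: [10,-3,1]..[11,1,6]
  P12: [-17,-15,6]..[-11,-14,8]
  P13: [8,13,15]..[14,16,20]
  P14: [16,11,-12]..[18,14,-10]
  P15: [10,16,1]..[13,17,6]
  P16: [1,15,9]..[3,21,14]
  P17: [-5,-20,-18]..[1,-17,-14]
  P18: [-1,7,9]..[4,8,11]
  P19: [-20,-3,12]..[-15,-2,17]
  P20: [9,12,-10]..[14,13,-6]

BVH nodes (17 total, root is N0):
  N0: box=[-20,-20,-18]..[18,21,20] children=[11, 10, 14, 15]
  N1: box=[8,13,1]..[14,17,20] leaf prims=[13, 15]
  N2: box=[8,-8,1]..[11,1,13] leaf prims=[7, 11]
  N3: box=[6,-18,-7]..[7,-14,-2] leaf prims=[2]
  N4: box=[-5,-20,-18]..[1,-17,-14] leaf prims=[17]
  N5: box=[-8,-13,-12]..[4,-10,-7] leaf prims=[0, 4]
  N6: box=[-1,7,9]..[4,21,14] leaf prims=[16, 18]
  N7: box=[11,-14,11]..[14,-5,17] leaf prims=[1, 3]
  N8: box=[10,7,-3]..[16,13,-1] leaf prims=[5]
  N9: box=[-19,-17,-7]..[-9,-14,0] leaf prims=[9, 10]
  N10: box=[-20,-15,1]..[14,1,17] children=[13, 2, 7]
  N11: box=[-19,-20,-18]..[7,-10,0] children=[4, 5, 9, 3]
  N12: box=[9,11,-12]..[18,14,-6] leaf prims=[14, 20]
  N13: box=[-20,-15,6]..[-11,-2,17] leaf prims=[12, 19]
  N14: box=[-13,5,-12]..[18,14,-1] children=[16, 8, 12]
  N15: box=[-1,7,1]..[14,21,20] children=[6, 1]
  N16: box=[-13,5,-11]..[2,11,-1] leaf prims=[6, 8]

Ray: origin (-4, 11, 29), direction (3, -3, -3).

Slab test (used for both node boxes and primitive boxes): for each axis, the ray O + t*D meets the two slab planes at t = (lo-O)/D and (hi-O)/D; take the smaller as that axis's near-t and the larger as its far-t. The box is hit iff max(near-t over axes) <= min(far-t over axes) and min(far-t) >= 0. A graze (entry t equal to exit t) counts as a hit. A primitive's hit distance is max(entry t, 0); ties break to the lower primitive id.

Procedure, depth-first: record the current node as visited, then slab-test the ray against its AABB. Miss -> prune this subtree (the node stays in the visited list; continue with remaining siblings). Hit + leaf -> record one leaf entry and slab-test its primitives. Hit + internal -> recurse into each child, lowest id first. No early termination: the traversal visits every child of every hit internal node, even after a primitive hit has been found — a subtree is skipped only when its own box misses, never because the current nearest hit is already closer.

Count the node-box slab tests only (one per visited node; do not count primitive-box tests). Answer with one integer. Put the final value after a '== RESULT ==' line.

Walk:
N0 x:[-16/3,22/3] y:[-10/3,31/3] z:[3,47/3] -> hit [3,22/3], descend [10, 11, 14, 15]
  N10 x:[-16/3,6] y:[10/3,26/3] z:[4,28/3] -> hit [4,6], descend [2, 7, 13]
    N2 x:[4,5] y:[10/3,19/3] z:[16/3,28/3] -> miss, prune
    N7 x:[5,6] y:[16/3,25/3] z:[4,6] -> hit [16/3,6] leaf, test {P1(miss), P3@t=17/3}
    N13 x:[-16/3,-7/3] y:[13/3,26/3] z:[4,23/3] -> miss, prune
  N11 x:[-5,11/3] y:[7,31/3] z:[29/3,47/3] -> miss, prune
  N14 x:[-3,22/3] y:[-1,2] z:[10,41/3] -> miss, prune
  N15 x:[1,6] y:[-10/3,4/3] z:[3,28/3] -> miss, prune

Visited [0, 10, 2, 7, 13, 11, 14, 15]. Tests: 8 box, 1 leaf. Nearest: P3.

== RESULT ==
8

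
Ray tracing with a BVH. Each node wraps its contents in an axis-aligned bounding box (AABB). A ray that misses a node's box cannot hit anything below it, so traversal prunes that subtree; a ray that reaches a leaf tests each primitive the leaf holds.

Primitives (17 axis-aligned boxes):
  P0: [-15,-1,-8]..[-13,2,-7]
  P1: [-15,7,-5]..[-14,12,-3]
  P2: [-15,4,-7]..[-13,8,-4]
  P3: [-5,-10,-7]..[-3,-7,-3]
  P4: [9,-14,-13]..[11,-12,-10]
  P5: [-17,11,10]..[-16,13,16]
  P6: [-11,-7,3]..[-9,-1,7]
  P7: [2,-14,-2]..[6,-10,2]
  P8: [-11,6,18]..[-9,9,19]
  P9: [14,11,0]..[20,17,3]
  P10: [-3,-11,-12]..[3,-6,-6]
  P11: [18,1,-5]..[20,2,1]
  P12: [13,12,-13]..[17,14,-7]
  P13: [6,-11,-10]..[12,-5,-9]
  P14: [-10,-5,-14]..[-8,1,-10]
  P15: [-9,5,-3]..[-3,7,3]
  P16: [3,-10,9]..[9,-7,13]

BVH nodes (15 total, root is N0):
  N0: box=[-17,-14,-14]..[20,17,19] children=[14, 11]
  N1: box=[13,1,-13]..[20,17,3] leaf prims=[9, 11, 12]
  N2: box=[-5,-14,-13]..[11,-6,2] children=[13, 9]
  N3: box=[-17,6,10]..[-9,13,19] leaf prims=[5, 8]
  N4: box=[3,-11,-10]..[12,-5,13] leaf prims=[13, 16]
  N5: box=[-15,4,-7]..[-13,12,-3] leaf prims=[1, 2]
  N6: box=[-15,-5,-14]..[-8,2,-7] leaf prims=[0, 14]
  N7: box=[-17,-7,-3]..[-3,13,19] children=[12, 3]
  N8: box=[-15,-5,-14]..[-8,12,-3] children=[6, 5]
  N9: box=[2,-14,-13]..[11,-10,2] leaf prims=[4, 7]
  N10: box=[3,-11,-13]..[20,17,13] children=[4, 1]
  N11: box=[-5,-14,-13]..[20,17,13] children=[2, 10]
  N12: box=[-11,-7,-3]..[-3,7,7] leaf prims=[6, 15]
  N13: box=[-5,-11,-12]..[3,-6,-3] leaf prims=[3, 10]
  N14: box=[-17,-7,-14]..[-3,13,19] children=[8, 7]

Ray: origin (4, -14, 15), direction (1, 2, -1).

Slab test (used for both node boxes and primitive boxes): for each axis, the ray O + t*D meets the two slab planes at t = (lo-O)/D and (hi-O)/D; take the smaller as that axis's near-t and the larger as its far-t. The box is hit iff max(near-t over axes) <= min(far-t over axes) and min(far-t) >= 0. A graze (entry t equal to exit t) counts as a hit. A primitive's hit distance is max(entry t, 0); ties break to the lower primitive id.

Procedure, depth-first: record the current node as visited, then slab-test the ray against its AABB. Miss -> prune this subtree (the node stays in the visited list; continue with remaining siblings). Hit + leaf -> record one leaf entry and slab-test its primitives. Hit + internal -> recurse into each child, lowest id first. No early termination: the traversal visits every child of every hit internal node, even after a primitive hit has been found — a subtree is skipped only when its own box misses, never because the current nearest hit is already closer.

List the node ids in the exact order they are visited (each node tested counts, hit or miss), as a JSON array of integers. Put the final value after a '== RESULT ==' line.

Traverse from the root:
N0 x:[-21,16] y:[0,31/2] z:[-4,29] -> hit [0,31/2], descend [11, 14]
  N11 x:[-9,16] y:[0,31/2] z:[2,28] -> hit [2,31/2], descend [2, 10]
    N2 x:[-9,7] y:[0,4] z:[13,28] -> miss, prune
    N10 x:[-1,16] y:[3/2,31/2] z:[2,28] -> hit [2,31/2], descend [1, 4]
      N1 x:[9,16] y:[15/2,31/2] z:[12,28] -> hit [12,31/2] leaf, test {P9@t=25/2, P11(miss), P12(miss)}
      N4 x:[-1,8] y:[3/2,9/2] z:[2,25] -> hit [2,9/2] leaf, test {P13(miss), P16@t=2}
  N14 x:[-21,-7] y:[7/2,27/2] z:[-4,29] -> miss, prune

7 AABB tests over nodes [0, 11, 2, 10, 1, 4, 14]; 2 leaves entered; closest P16.

== RESULT ==
[0, 11, 2, 10, 1, 4, 14]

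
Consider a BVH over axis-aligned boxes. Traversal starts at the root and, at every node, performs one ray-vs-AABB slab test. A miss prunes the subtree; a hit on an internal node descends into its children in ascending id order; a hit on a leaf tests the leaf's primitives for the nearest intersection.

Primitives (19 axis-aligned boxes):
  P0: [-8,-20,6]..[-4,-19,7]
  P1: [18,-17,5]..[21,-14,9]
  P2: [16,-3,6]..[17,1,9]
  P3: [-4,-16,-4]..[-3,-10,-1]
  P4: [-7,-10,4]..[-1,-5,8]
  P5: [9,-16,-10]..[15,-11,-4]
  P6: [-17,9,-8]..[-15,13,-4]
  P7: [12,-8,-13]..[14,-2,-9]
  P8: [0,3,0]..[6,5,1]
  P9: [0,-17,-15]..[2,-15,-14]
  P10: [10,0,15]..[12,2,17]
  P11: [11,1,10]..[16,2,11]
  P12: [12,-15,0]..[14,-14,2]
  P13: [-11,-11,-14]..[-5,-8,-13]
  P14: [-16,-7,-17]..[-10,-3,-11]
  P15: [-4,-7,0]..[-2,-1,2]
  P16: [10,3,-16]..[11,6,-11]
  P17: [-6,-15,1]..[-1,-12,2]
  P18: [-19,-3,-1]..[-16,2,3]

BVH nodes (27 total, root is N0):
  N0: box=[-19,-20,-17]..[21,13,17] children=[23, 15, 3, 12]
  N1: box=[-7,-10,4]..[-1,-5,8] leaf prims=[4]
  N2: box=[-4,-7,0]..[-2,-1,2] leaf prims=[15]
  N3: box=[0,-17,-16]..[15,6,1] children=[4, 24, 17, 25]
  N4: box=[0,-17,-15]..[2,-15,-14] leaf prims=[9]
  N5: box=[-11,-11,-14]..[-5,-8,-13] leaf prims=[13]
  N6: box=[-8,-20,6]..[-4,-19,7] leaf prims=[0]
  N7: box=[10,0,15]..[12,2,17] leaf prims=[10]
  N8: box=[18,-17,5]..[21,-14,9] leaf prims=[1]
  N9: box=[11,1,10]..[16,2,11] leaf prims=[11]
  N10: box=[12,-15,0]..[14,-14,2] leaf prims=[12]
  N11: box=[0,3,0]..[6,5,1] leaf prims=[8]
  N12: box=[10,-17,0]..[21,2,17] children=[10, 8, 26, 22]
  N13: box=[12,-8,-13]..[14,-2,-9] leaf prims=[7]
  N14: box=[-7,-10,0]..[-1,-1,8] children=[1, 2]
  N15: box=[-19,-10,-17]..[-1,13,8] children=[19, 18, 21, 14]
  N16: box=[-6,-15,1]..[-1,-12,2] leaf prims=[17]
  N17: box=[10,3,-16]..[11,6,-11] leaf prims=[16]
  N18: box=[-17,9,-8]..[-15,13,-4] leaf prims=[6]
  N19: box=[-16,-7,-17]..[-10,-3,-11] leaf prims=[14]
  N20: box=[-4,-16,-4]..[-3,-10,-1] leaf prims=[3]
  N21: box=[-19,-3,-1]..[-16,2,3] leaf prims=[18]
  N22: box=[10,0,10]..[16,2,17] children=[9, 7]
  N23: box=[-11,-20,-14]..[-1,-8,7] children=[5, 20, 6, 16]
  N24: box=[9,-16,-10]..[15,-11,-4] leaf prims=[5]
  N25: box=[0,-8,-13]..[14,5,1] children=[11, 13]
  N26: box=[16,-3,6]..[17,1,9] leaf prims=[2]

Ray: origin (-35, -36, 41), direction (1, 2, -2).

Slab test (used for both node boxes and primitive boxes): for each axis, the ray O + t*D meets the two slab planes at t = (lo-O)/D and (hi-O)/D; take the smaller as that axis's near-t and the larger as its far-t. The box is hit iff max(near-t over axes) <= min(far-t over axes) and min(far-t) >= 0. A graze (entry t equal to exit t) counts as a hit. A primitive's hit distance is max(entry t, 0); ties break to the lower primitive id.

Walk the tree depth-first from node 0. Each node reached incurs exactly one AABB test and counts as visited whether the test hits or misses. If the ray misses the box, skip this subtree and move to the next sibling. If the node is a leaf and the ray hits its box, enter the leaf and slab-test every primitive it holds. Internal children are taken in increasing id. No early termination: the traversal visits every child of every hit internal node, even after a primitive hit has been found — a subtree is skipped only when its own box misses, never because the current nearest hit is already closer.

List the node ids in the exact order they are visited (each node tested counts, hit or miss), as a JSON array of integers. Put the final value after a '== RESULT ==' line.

Walk:
N0 x:[16,56] y:[8,49/2] z:[12,29] -> hit [16,49/2], descend [3, 12, 15, 23]
  N3 x:[35,50] y:[19/2,21] z:[20,57/2] -> miss, prune
  N12 x:[45,56] y:[19/2,19] z:[12,41/2] -> miss, prune
  N15 x:[16,34] y:[13,49/2] z:[33/2,29] -> hit [33/2,49/2], descend [14, 18, 19, 21]
    N14 x:[28,34] y:[13,35/2] z:[33/2,41/2] -> miss, prune
    N18 x:[18,20] y:[45/2,49/2] z:[45/2,49/2] -> miss, prune
    N19 x:[19,25] y:[29/2,33/2] z:[26,29] -> miss, prune
    N21 x:[16,19] y:[33/2,19] z:[19,21] -> hit [19,19] leaf, test {P18@t=19}
  N23 x:[24,34] y:[8,14] z:[17,55/2] -> miss, prune

Summary -> nodes [0, 3, 12, 15, 14, 18, 19, 21, 23]; box-tests=9; leaf-entries=1; first=P18

== RESULT ==
[0, 3, 12, 15, 14, 18, 19, 21, 23]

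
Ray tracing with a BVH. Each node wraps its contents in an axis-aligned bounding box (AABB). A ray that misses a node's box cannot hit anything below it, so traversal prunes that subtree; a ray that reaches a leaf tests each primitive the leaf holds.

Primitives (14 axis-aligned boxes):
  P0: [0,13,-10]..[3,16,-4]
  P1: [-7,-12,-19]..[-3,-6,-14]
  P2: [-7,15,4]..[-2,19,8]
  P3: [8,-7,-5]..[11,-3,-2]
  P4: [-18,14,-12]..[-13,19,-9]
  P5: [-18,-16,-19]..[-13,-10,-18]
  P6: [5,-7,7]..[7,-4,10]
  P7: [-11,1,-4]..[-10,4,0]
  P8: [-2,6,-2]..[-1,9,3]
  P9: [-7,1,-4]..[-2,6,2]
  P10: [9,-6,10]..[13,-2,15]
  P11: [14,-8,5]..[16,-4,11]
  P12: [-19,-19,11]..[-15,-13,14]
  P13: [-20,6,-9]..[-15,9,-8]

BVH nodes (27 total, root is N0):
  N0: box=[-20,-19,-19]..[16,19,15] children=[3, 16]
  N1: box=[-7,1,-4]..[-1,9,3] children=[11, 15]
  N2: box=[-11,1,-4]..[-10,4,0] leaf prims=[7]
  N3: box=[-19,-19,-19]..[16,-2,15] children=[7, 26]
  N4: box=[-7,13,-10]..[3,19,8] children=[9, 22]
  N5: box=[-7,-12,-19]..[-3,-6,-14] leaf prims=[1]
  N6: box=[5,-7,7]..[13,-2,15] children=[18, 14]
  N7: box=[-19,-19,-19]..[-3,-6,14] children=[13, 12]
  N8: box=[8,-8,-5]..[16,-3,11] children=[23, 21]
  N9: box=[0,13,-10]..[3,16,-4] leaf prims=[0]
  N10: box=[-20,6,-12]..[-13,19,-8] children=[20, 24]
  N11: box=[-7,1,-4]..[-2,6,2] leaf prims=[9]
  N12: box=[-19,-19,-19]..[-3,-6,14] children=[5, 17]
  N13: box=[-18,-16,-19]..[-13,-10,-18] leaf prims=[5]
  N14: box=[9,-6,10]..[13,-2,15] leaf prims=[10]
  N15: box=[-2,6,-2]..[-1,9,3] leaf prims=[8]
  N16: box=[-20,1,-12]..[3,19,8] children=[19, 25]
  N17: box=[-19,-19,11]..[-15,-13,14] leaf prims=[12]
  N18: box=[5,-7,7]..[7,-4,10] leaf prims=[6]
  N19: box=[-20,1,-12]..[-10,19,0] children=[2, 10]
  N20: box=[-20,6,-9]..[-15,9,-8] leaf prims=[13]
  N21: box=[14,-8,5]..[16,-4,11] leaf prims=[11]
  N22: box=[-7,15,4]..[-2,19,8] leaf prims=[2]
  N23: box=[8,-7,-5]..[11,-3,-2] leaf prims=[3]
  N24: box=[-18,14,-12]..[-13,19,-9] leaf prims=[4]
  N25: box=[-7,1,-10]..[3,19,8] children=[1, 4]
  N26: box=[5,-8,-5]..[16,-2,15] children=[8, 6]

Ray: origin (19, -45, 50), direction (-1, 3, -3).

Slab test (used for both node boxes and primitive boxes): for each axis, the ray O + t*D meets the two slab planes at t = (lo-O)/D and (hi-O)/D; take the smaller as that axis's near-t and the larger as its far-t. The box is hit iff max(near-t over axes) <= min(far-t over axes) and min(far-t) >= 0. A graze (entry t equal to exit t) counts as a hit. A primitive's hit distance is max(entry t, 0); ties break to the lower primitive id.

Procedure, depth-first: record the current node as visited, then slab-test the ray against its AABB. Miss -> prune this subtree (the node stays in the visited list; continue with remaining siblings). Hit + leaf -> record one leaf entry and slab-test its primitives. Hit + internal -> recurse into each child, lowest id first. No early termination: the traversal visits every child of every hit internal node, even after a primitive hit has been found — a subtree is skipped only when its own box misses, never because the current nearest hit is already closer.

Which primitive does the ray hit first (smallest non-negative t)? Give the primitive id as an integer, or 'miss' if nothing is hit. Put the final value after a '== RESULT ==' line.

Trace the traversal:
N0 x:[3,39] y:[26/3,64/3] z:[35/3,23] -> hit [35/3,64/3], descend [3, 16]
  N3 x:[3,38] y:[26/3,43/3] z:[35/3,23] -> hit [35/3,43/3], descend [7, 26]
    N7 x:[22,38] y:[26/3,13] z:[12,23] -> miss, prune
    N26 x:[3,14] y:[37/3,43/3] z:[35/3,55/3] -> hit [37/3,14], descend [6, 8]
      N6 x:[6,14] y:[38/3,43/3] z:[35/3,43/3] -> hit [38/3,14], descend [14, 18]
        N14 x:[6,10] y:[13,43/3] z:[35/3,40/3] -> miss, prune
        N18 x:[12,14] y:[38/3,41/3] z:[40/3,43/3] -> hit [40/3,41/3] leaf, test {P6@t=40/3}
      N8 x:[3,11] y:[37/3,14] z:[13,55/3] -> miss, prune
  N16 x:[16,39] y:[46/3,64/3] z:[14,62/3] -> hit [16,62/3], descend [19, 25]
    N19 x:[29,39] y:[46/3,64/3] z:[50/3,62/3] -> miss, prune
    N25 x:[16,26] y:[46/3,64/3] z:[14,20] -> hit [16,20], descend [1, 4]
      N1 x:[20,26] y:[46/3,18] z:[47/3,18] -> miss, prune
      N4 x:[16,26] y:[58/3,64/3] z:[14,20] -> hit [58/3,20], descend [9, 22]
        N9 x:[16,19] y:[58/3,61/3] z:[18,20] -> miss, prune
        N22 x:[21,26] y:[20,64/3] z:[14,46/3] -> miss, prune

15 AABB tests over nodes [0, 3, 7, 26, 6, 14, 18, 8, 16, 19, 25, 1, 4, 9, 22]; 1 leaf entered; closest P6.

== RESULT ==
6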